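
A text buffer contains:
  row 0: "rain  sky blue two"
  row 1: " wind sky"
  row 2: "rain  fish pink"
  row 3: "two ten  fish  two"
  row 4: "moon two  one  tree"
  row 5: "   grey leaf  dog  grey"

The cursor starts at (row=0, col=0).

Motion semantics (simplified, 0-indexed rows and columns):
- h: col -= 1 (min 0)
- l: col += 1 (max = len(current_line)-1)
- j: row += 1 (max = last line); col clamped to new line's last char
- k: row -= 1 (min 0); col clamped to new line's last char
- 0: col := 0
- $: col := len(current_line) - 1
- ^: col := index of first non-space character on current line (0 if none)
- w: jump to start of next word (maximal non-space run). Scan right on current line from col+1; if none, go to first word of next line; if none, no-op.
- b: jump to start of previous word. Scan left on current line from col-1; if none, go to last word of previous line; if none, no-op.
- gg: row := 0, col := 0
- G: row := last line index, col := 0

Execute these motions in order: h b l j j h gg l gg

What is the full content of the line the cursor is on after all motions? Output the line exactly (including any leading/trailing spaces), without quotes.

After 1 (h): row=0 col=0 char='r'
After 2 (b): row=0 col=0 char='r'
After 3 (l): row=0 col=1 char='a'
After 4 (j): row=1 col=1 char='w'
After 5 (j): row=2 col=1 char='a'
After 6 (h): row=2 col=0 char='r'
After 7 (gg): row=0 col=0 char='r'
After 8 (l): row=0 col=1 char='a'
After 9 (gg): row=0 col=0 char='r'

Answer: rain  sky blue two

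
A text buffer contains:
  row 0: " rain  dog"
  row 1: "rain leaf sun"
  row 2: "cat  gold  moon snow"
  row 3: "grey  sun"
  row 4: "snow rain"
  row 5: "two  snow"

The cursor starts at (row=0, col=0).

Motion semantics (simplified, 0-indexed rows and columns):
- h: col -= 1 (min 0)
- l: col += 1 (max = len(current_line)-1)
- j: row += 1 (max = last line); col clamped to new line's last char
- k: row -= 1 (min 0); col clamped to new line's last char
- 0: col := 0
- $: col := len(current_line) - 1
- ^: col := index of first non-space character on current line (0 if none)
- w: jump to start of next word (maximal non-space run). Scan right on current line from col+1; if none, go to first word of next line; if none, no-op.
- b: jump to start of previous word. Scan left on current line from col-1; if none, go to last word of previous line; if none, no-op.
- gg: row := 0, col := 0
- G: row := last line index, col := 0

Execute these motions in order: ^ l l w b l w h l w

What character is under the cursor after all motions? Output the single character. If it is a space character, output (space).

Answer: r

Derivation:
After 1 (^): row=0 col=1 char='r'
After 2 (l): row=0 col=2 char='a'
After 3 (l): row=0 col=3 char='i'
After 4 (w): row=0 col=7 char='d'
After 5 (b): row=0 col=1 char='r'
After 6 (l): row=0 col=2 char='a'
After 7 (w): row=0 col=7 char='d'
After 8 (h): row=0 col=6 char='_'
After 9 (l): row=0 col=7 char='d'
After 10 (w): row=1 col=0 char='r'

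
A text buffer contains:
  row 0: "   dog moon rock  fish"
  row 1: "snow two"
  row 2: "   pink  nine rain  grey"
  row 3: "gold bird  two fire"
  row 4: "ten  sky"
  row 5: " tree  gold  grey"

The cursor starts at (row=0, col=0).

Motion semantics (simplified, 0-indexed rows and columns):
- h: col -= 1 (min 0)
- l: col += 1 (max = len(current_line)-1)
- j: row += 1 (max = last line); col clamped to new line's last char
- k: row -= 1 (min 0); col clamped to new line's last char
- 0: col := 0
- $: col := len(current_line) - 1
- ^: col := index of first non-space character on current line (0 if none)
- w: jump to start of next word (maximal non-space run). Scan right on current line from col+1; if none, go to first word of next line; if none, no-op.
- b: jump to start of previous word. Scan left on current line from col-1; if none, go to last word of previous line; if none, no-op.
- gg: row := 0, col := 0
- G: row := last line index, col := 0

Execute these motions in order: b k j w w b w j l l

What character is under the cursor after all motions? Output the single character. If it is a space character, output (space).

Answer: b

Derivation:
After 1 (b): row=0 col=0 char='_'
After 2 (k): row=0 col=0 char='_'
After 3 (j): row=1 col=0 char='s'
After 4 (w): row=1 col=5 char='t'
After 5 (w): row=2 col=3 char='p'
After 6 (b): row=1 col=5 char='t'
After 7 (w): row=2 col=3 char='p'
After 8 (j): row=3 col=3 char='d'
After 9 (l): row=3 col=4 char='_'
After 10 (l): row=3 col=5 char='b'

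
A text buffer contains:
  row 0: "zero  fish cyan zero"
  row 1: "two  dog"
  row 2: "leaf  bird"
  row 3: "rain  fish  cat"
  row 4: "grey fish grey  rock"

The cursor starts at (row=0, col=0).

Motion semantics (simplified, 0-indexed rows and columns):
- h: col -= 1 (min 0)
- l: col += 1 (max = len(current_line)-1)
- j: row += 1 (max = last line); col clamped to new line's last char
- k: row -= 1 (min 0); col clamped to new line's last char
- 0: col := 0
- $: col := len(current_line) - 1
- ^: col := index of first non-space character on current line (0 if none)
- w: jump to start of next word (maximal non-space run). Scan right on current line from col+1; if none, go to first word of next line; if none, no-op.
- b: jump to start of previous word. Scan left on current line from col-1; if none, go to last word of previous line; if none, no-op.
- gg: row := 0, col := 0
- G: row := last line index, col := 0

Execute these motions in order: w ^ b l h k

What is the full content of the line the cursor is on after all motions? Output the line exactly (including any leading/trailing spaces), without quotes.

After 1 (w): row=0 col=6 char='f'
After 2 (^): row=0 col=0 char='z'
After 3 (b): row=0 col=0 char='z'
After 4 (l): row=0 col=1 char='e'
After 5 (h): row=0 col=0 char='z'
After 6 (k): row=0 col=0 char='z'

Answer: zero  fish cyan zero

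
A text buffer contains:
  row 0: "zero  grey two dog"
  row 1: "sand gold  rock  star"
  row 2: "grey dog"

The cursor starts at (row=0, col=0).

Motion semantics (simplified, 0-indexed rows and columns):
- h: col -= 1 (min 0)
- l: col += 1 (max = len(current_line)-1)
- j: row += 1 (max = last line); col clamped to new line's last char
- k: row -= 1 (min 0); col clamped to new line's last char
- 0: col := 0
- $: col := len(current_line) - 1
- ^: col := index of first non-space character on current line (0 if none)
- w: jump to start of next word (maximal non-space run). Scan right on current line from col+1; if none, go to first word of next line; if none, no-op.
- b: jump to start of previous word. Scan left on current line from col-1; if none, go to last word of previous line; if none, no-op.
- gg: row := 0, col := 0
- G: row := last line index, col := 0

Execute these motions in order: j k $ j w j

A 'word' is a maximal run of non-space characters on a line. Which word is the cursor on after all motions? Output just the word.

Answer: grey

Derivation:
After 1 (j): row=1 col=0 char='s'
After 2 (k): row=0 col=0 char='z'
After 3 ($): row=0 col=17 char='g'
After 4 (j): row=1 col=17 char='s'
After 5 (w): row=2 col=0 char='g'
After 6 (j): row=2 col=0 char='g'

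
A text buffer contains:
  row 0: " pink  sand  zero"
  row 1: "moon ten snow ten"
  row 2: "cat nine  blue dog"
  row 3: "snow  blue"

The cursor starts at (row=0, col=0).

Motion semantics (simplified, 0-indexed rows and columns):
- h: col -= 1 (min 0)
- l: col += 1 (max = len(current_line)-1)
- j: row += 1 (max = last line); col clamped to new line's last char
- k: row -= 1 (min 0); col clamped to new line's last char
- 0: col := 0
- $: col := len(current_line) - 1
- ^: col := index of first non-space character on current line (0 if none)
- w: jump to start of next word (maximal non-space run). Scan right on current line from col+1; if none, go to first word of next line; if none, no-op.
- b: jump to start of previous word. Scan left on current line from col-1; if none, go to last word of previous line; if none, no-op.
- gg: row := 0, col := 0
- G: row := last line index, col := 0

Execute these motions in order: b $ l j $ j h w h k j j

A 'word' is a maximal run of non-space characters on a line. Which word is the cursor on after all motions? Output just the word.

After 1 (b): row=0 col=0 char='_'
After 2 ($): row=0 col=16 char='o'
After 3 (l): row=0 col=16 char='o'
After 4 (j): row=1 col=16 char='n'
After 5 ($): row=1 col=16 char='n'
After 6 (j): row=2 col=16 char='o'
After 7 (h): row=2 col=15 char='d'
After 8 (w): row=3 col=0 char='s'
After 9 (h): row=3 col=0 char='s'
After 10 (k): row=2 col=0 char='c'
After 11 (j): row=3 col=0 char='s'
After 12 (j): row=3 col=0 char='s'

Answer: snow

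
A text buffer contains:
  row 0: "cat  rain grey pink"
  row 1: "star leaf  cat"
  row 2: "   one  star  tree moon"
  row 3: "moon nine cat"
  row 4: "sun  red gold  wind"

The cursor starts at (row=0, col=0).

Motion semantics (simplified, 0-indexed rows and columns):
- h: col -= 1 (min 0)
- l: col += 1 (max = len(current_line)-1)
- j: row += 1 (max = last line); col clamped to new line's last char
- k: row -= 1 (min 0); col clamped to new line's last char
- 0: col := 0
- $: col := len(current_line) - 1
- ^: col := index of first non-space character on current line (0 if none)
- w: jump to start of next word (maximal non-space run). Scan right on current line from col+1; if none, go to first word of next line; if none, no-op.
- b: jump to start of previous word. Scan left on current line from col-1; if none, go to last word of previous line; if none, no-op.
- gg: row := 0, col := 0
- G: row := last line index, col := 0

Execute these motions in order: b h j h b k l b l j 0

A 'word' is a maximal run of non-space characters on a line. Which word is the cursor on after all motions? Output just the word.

Answer: star

Derivation:
After 1 (b): row=0 col=0 char='c'
After 2 (h): row=0 col=0 char='c'
After 3 (j): row=1 col=0 char='s'
After 4 (h): row=1 col=0 char='s'
After 5 (b): row=0 col=15 char='p'
After 6 (k): row=0 col=15 char='p'
After 7 (l): row=0 col=16 char='i'
After 8 (b): row=0 col=15 char='p'
After 9 (l): row=0 col=16 char='i'
After 10 (j): row=1 col=13 char='t'
After 11 (0): row=1 col=0 char='s'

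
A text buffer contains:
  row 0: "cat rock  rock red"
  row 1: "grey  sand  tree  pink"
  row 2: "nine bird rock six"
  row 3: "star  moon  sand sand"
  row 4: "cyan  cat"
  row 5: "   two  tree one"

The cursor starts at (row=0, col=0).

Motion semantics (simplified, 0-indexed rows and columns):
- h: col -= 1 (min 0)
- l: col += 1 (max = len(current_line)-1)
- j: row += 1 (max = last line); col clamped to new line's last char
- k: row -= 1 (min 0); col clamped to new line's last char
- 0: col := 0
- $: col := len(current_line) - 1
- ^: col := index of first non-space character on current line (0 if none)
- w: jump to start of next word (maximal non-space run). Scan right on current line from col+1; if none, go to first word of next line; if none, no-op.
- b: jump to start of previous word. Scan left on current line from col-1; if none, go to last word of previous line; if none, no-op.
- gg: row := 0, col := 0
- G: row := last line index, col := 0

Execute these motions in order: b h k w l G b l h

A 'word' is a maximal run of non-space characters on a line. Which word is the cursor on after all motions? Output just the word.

After 1 (b): row=0 col=0 char='c'
After 2 (h): row=0 col=0 char='c'
After 3 (k): row=0 col=0 char='c'
After 4 (w): row=0 col=4 char='r'
After 5 (l): row=0 col=5 char='o'
After 6 (G): row=5 col=0 char='_'
After 7 (b): row=4 col=6 char='c'
After 8 (l): row=4 col=7 char='a'
After 9 (h): row=4 col=6 char='c'

Answer: cat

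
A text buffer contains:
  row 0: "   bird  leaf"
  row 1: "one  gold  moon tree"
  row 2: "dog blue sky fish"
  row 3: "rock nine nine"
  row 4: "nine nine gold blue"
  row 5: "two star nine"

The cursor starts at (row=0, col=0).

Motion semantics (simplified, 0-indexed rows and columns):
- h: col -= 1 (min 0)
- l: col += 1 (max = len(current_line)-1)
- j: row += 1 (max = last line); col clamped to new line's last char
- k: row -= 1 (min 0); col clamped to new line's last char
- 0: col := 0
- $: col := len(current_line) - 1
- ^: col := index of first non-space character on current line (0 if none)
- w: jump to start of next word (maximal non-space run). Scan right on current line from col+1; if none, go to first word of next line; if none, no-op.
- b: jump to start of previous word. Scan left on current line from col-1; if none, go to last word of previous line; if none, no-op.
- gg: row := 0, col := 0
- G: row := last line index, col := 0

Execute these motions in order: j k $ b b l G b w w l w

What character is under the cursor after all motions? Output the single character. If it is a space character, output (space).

Answer: n

Derivation:
After 1 (j): row=1 col=0 char='o'
After 2 (k): row=0 col=0 char='_'
After 3 ($): row=0 col=12 char='f'
After 4 (b): row=0 col=9 char='l'
After 5 (b): row=0 col=3 char='b'
After 6 (l): row=0 col=4 char='i'
After 7 (G): row=5 col=0 char='t'
After 8 (b): row=4 col=15 char='b'
After 9 (w): row=5 col=0 char='t'
After 10 (w): row=5 col=4 char='s'
After 11 (l): row=5 col=5 char='t'
After 12 (w): row=5 col=9 char='n'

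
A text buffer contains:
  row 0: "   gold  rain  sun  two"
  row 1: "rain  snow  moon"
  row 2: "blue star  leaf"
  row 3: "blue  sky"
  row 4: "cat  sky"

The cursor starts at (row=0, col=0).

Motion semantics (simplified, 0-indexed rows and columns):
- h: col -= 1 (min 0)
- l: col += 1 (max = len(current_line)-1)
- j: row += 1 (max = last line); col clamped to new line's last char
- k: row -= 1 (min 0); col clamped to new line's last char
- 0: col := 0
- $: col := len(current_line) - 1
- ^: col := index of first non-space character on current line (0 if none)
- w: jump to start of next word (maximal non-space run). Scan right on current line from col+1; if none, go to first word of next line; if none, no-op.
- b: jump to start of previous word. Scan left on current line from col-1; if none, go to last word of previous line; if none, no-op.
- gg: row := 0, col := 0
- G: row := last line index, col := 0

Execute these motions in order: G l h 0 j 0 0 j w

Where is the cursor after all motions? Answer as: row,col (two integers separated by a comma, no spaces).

After 1 (G): row=4 col=0 char='c'
After 2 (l): row=4 col=1 char='a'
After 3 (h): row=4 col=0 char='c'
After 4 (0): row=4 col=0 char='c'
After 5 (j): row=4 col=0 char='c'
After 6 (0): row=4 col=0 char='c'
After 7 (0): row=4 col=0 char='c'
After 8 (j): row=4 col=0 char='c'
After 9 (w): row=4 col=5 char='s'

Answer: 4,5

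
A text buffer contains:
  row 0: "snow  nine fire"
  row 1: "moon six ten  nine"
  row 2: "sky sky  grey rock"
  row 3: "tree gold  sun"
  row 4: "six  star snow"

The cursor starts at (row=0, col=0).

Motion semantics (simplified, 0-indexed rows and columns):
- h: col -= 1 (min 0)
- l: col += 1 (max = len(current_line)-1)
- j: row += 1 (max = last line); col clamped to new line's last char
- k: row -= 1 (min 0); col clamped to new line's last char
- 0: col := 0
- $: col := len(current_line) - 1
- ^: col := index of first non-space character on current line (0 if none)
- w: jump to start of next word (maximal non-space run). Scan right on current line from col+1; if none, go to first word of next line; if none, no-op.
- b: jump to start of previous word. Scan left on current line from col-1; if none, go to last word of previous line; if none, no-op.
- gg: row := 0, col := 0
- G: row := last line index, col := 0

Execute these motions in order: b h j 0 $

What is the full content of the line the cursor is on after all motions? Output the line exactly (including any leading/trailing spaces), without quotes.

Answer: moon six ten  nine

Derivation:
After 1 (b): row=0 col=0 char='s'
After 2 (h): row=0 col=0 char='s'
After 3 (j): row=1 col=0 char='m'
After 4 (0): row=1 col=0 char='m'
After 5 ($): row=1 col=17 char='e'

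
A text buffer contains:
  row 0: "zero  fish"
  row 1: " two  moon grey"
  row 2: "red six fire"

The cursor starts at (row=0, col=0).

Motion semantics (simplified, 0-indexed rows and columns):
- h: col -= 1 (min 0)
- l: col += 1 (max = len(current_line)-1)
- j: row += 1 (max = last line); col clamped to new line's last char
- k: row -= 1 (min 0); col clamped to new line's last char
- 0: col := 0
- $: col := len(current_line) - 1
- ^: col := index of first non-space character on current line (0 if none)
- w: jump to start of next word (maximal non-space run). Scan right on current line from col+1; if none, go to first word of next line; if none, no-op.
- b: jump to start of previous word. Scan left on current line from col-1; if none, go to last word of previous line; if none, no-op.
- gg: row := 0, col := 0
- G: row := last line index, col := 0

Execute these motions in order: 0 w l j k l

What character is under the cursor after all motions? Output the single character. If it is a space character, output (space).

Answer: s

Derivation:
After 1 (0): row=0 col=0 char='z'
After 2 (w): row=0 col=6 char='f'
After 3 (l): row=0 col=7 char='i'
After 4 (j): row=1 col=7 char='o'
After 5 (k): row=0 col=7 char='i'
After 6 (l): row=0 col=8 char='s'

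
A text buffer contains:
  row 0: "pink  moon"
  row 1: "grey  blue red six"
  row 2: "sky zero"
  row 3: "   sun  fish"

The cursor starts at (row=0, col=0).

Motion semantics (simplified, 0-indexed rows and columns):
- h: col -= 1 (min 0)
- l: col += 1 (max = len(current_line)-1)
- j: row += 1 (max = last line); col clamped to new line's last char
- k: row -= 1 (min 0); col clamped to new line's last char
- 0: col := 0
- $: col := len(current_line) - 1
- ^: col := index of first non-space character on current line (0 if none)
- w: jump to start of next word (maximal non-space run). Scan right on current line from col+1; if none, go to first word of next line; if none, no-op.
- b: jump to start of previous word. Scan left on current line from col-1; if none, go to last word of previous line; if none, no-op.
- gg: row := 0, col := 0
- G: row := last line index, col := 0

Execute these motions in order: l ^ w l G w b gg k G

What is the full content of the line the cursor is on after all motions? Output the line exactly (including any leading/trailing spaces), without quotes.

Answer:    sun  fish

Derivation:
After 1 (l): row=0 col=1 char='i'
After 2 (^): row=0 col=0 char='p'
After 3 (w): row=0 col=6 char='m'
After 4 (l): row=0 col=7 char='o'
After 5 (G): row=3 col=0 char='_'
After 6 (w): row=3 col=3 char='s'
After 7 (b): row=2 col=4 char='z'
After 8 (gg): row=0 col=0 char='p'
After 9 (k): row=0 col=0 char='p'
After 10 (G): row=3 col=0 char='_'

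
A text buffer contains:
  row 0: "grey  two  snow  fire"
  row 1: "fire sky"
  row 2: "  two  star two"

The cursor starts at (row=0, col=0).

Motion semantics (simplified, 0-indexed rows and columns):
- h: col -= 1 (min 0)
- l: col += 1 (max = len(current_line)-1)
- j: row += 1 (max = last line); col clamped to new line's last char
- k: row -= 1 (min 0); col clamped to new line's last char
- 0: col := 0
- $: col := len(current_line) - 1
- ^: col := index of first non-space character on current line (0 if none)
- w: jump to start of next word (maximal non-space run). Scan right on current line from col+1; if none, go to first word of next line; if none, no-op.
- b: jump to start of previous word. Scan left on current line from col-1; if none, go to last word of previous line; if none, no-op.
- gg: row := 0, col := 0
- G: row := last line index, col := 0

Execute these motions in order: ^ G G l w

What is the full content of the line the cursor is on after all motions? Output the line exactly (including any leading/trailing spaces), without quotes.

After 1 (^): row=0 col=0 char='g'
After 2 (G): row=2 col=0 char='_'
After 3 (G): row=2 col=0 char='_'
After 4 (l): row=2 col=1 char='_'
After 5 (w): row=2 col=2 char='t'

Answer:   two  star two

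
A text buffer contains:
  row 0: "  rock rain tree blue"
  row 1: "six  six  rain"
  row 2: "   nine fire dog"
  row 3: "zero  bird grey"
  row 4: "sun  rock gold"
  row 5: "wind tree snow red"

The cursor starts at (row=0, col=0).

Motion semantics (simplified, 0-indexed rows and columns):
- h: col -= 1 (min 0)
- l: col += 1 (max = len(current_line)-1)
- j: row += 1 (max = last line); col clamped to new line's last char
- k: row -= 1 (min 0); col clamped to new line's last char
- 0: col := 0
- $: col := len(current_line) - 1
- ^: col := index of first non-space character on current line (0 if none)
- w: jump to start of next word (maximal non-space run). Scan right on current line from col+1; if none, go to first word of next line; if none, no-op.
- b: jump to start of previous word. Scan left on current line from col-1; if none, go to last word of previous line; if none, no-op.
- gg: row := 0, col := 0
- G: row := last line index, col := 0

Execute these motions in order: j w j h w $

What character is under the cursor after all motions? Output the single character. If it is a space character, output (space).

After 1 (j): row=1 col=0 char='s'
After 2 (w): row=1 col=5 char='s'
After 3 (j): row=2 col=5 char='n'
After 4 (h): row=2 col=4 char='i'
After 5 (w): row=2 col=8 char='f'
After 6 ($): row=2 col=15 char='g'

Answer: g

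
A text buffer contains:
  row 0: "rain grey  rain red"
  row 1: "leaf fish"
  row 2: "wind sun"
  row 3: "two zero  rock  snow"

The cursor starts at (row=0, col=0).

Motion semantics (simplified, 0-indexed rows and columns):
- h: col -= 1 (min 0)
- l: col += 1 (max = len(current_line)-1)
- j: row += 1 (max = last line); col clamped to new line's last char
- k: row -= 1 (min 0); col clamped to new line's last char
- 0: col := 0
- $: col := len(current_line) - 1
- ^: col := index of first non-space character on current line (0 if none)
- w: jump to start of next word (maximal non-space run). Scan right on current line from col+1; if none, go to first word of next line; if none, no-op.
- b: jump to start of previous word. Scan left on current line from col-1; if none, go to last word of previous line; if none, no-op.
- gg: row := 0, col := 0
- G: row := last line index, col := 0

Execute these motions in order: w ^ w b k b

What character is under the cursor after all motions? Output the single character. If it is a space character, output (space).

Answer: r

Derivation:
After 1 (w): row=0 col=5 char='g'
After 2 (^): row=0 col=0 char='r'
After 3 (w): row=0 col=5 char='g'
After 4 (b): row=0 col=0 char='r'
After 5 (k): row=0 col=0 char='r'
After 6 (b): row=0 col=0 char='r'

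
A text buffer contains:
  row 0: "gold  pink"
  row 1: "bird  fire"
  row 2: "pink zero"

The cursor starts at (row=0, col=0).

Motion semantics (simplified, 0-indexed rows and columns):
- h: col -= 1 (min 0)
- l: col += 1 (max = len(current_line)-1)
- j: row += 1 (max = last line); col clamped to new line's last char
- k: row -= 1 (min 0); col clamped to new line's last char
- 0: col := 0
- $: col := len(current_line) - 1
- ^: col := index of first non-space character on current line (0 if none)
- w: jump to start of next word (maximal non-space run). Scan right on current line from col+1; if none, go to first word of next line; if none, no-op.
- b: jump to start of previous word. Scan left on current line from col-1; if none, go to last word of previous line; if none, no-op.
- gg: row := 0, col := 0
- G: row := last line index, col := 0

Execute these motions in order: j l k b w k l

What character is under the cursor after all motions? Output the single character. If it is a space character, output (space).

Answer: i

Derivation:
After 1 (j): row=1 col=0 char='b'
After 2 (l): row=1 col=1 char='i'
After 3 (k): row=0 col=1 char='o'
After 4 (b): row=0 col=0 char='g'
After 5 (w): row=0 col=6 char='p'
After 6 (k): row=0 col=6 char='p'
After 7 (l): row=0 col=7 char='i'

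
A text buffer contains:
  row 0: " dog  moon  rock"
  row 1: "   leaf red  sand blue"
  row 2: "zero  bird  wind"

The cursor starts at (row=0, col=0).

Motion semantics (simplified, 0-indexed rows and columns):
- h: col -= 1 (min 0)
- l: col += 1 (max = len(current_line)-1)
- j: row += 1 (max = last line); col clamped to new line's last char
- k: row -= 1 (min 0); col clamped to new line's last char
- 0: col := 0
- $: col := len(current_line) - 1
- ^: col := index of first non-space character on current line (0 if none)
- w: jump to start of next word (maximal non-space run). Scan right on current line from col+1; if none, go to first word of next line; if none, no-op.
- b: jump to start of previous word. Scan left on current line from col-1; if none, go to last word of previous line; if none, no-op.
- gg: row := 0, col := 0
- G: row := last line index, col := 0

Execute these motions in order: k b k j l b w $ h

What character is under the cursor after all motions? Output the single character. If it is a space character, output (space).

Answer: u

Derivation:
After 1 (k): row=0 col=0 char='_'
After 2 (b): row=0 col=0 char='_'
After 3 (k): row=0 col=0 char='_'
After 4 (j): row=1 col=0 char='_'
After 5 (l): row=1 col=1 char='_'
After 6 (b): row=0 col=12 char='r'
After 7 (w): row=1 col=3 char='l'
After 8 ($): row=1 col=21 char='e'
After 9 (h): row=1 col=20 char='u'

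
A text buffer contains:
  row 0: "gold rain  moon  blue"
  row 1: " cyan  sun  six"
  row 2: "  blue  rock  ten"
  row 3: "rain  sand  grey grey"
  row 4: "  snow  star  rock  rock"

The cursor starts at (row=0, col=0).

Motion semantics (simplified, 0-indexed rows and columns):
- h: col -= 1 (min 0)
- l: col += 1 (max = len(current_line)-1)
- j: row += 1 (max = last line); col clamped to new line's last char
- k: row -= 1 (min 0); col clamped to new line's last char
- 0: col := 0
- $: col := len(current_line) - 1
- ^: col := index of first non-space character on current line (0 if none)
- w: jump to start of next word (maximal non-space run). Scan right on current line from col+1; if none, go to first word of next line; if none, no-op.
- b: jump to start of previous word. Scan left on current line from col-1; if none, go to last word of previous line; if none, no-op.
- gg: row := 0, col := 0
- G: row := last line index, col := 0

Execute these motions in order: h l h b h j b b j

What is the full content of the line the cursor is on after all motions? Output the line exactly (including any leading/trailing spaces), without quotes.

Answer:  cyan  sun  six

Derivation:
After 1 (h): row=0 col=0 char='g'
After 2 (l): row=0 col=1 char='o'
After 3 (h): row=0 col=0 char='g'
After 4 (b): row=0 col=0 char='g'
After 5 (h): row=0 col=0 char='g'
After 6 (j): row=1 col=0 char='_'
After 7 (b): row=0 col=17 char='b'
After 8 (b): row=0 col=11 char='m'
After 9 (j): row=1 col=11 char='_'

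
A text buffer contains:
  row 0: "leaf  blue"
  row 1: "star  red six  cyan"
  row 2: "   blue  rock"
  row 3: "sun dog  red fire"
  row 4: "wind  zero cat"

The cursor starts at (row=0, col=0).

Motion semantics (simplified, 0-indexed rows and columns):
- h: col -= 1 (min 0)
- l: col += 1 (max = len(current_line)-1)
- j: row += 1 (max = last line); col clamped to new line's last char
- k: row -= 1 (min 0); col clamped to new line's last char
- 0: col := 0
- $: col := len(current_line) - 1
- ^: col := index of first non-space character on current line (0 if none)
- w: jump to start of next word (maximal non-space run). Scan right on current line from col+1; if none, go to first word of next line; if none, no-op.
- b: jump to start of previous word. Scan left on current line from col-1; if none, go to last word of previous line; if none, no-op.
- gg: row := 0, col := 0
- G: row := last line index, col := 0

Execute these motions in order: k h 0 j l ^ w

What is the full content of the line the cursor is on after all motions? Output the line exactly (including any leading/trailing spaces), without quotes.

After 1 (k): row=0 col=0 char='l'
After 2 (h): row=0 col=0 char='l'
After 3 (0): row=0 col=0 char='l'
After 4 (j): row=1 col=0 char='s'
After 5 (l): row=1 col=1 char='t'
After 6 (^): row=1 col=0 char='s'
After 7 (w): row=1 col=6 char='r'

Answer: star  red six  cyan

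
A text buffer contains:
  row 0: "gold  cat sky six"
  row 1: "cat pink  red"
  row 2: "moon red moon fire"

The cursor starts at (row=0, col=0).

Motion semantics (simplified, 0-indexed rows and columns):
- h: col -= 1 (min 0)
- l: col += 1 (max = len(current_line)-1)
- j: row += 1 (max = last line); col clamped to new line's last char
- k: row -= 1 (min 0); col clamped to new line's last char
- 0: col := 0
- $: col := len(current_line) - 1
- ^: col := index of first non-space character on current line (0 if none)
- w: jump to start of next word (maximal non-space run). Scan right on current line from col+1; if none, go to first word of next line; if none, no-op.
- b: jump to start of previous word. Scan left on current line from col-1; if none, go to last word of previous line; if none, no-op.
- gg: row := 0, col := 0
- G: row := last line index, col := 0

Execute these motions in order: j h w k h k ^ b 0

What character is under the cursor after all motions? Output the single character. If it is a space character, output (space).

After 1 (j): row=1 col=0 char='c'
After 2 (h): row=1 col=0 char='c'
After 3 (w): row=1 col=4 char='p'
After 4 (k): row=0 col=4 char='_'
After 5 (h): row=0 col=3 char='d'
After 6 (k): row=0 col=3 char='d'
After 7 (^): row=0 col=0 char='g'
After 8 (b): row=0 col=0 char='g'
After 9 (0): row=0 col=0 char='g'

Answer: g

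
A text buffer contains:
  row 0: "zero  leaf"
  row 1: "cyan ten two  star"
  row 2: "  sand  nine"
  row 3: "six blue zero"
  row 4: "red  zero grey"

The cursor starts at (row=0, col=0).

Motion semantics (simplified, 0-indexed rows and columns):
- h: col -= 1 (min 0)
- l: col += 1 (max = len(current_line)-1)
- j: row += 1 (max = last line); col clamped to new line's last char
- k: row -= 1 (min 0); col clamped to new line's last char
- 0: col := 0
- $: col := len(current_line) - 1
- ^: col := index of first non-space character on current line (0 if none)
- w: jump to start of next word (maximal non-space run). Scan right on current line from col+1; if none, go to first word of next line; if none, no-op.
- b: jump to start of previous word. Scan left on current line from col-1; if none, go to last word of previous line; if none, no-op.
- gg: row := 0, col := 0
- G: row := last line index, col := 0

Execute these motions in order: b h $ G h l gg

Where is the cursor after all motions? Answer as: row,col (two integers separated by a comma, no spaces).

After 1 (b): row=0 col=0 char='z'
After 2 (h): row=0 col=0 char='z'
After 3 ($): row=0 col=9 char='f'
After 4 (G): row=4 col=0 char='r'
After 5 (h): row=4 col=0 char='r'
After 6 (l): row=4 col=1 char='e'
After 7 (gg): row=0 col=0 char='z'

Answer: 0,0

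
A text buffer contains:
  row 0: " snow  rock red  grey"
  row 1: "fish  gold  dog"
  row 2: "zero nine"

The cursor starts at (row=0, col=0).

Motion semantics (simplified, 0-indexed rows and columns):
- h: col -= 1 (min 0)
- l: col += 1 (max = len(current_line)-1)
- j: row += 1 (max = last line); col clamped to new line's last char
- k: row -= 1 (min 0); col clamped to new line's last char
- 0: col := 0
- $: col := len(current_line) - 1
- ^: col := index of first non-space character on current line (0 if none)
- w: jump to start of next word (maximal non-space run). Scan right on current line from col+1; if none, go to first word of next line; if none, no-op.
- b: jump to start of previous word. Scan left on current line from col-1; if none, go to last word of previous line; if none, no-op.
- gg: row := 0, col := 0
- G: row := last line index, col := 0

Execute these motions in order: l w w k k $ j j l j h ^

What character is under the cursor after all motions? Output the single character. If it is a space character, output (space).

After 1 (l): row=0 col=1 char='s'
After 2 (w): row=0 col=7 char='r'
After 3 (w): row=0 col=12 char='r'
After 4 (k): row=0 col=12 char='r'
After 5 (k): row=0 col=12 char='r'
After 6 ($): row=0 col=20 char='y'
After 7 (j): row=1 col=14 char='g'
After 8 (j): row=2 col=8 char='e'
After 9 (l): row=2 col=8 char='e'
After 10 (j): row=2 col=8 char='e'
After 11 (h): row=2 col=7 char='n'
After 12 (^): row=2 col=0 char='z'

Answer: z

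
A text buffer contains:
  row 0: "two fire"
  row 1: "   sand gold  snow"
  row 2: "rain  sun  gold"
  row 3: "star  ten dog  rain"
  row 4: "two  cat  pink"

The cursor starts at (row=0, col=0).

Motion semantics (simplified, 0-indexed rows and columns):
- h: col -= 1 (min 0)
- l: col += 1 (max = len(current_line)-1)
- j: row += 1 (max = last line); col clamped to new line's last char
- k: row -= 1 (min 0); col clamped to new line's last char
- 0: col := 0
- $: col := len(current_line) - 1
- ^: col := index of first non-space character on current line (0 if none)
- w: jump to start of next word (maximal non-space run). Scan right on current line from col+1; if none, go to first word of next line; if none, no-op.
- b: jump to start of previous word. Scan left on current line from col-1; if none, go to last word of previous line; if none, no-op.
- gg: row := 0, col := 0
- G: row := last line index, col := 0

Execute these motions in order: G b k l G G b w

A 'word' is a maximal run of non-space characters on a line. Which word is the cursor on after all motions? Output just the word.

After 1 (G): row=4 col=0 char='t'
After 2 (b): row=3 col=15 char='r'
After 3 (k): row=2 col=14 char='d'
After 4 (l): row=2 col=14 char='d'
After 5 (G): row=4 col=0 char='t'
After 6 (G): row=4 col=0 char='t'
After 7 (b): row=3 col=15 char='r'
After 8 (w): row=4 col=0 char='t'

Answer: two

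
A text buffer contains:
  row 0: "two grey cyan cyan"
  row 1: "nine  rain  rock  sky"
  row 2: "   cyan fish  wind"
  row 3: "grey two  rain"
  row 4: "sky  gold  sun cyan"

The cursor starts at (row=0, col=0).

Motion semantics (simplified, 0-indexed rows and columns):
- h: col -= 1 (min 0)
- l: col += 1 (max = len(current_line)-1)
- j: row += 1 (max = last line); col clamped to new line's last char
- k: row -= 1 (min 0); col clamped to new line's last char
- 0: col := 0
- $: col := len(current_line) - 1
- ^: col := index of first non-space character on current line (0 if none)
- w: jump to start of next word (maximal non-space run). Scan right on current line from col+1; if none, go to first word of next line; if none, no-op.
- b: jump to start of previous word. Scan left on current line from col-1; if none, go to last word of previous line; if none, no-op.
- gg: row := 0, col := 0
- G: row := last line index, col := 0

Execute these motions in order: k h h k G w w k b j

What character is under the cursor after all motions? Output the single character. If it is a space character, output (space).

After 1 (k): row=0 col=0 char='t'
After 2 (h): row=0 col=0 char='t'
After 3 (h): row=0 col=0 char='t'
After 4 (k): row=0 col=0 char='t'
After 5 (G): row=4 col=0 char='s'
After 6 (w): row=4 col=5 char='g'
After 7 (w): row=4 col=11 char='s'
After 8 (k): row=3 col=11 char='a'
After 9 (b): row=3 col=10 char='r'
After 10 (j): row=4 col=10 char='_'

Answer: (space)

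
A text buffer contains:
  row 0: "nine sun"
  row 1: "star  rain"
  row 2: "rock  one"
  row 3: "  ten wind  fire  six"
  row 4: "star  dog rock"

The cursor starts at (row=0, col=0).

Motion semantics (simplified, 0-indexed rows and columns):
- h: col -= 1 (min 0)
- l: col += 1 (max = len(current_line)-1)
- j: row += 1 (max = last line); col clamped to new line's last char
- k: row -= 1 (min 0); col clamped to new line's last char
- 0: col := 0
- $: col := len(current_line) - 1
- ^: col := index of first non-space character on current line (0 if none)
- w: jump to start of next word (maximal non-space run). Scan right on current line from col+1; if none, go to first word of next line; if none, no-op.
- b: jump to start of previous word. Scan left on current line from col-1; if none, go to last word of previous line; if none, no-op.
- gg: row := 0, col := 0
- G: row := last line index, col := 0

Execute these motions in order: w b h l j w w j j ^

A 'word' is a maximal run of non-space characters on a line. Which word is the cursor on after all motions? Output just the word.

After 1 (w): row=0 col=5 char='s'
After 2 (b): row=0 col=0 char='n'
After 3 (h): row=0 col=0 char='n'
After 4 (l): row=0 col=1 char='i'
After 5 (j): row=1 col=1 char='t'
After 6 (w): row=1 col=6 char='r'
After 7 (w): row=2 col=0 char='r'
After 8 (j): row=3 col=0 char='_'
After 9 (j): row=4 col=0 char='s'
After 10 (^): row=4 col=0 char='s'

Answer: star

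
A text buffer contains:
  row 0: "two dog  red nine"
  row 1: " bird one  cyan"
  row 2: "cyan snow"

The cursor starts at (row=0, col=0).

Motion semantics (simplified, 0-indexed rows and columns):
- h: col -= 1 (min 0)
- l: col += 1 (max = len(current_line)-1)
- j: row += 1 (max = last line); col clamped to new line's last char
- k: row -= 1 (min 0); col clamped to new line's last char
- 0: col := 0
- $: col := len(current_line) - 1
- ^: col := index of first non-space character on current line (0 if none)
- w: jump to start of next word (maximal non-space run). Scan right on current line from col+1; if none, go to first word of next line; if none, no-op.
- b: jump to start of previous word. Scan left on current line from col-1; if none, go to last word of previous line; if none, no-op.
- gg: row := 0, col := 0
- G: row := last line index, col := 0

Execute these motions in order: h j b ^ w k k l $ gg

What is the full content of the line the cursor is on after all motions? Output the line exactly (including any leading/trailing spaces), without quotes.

After 1 (h): row=0 col=0 char='t'
After 2 (j): row=1 col=0 char='_'
After 3 (b): row=0 col=13 char='n'
After 4 (^): row=0 col=0 char='t'
After 5 (w): row=0 col=4 char='d'
After 6 (k): row=0 col=4 char='d'
After 7 (k): row=0 col=4 char='d'
After 8 (l): row=0 col=5 char='o'
After 9 ($): row=0 col=16 char='e'
After 10 (gg): row=0 col=0 char='t'

Answer: two dog  red nine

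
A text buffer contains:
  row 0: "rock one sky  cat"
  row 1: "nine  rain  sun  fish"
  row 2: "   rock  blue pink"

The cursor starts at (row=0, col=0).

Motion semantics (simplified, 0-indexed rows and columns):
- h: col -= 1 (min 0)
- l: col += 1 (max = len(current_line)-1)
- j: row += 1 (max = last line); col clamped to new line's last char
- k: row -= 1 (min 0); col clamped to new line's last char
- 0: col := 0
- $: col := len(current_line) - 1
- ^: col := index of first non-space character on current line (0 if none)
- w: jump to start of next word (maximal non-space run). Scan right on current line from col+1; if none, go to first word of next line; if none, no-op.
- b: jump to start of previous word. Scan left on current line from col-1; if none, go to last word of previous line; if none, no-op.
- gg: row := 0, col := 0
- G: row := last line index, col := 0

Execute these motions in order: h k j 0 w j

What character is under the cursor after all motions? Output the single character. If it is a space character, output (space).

After 1 (h): row=0 col=0 char='r'
After 2 (k): row=0 col=0 char='r'
After 3 (j): row=1 col=0 char='n'
After 4 (0): row=1 col=0 char='n'
After 5 (w): row=1 col=6 char='r'
After 6 (j): row=2 col=6 char='k'

Answer: k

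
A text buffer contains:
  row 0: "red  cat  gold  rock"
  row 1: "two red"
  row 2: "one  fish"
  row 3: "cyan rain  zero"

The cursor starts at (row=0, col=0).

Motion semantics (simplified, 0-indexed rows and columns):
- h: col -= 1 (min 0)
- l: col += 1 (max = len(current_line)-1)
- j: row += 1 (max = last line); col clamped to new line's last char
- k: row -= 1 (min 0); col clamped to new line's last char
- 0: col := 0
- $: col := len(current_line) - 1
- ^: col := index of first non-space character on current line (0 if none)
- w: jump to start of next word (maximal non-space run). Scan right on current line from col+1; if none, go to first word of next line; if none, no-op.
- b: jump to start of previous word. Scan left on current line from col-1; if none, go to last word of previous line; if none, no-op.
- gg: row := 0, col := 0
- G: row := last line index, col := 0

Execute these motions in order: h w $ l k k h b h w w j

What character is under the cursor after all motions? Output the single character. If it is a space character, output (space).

Answer: o

Derivation:
After 1 (h): row=0 col=0 char='r'
After 2 (w): row=0 col=5 char='c'
After 3 ($): row=0 col=19 char='k'
After 4 (l): row=0 col=19 char='k'
After 5 (k): row=0 col=19 char='k'
After 6 (k): row=0 col=19 char='k'
After 7 (h): row=0 col=18 char='c'
After 8 (b): row=0 col=16 char='r'
After 9 (h): row=0 col=15 char='_'
After 10 (w): row=0 col=16 char='r'
After 11 (w): row=1 col=0 char='t'
After 12 (j): row=2 col=0 char='o'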